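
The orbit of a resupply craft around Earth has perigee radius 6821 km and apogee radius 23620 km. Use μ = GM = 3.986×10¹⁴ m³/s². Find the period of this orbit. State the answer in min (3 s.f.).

T ≈ 311 min

Semi-major axis a = (r_p + r_a)/2 = (6821.0 + 23620)/2 = 15220 km = 1.522×10⁷ m.
By Kepler's third law T = 2π√(a³/μ) = 2π × 2.974×10³ = 1.869×10⁴ s.
= 311.5 min.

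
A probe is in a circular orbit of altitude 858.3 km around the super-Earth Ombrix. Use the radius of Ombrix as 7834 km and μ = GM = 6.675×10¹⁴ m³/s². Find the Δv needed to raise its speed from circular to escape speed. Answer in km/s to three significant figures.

r = 7834 + 858.3 = 8692.3 km = 8.6923×10⁶ m.
Circular speed v_c = √(μ/r) = 8763 m/s.
Escape speed v_esc = √(2μ/r) = √2 × v_c = 12390 m/s.
Δv = v_esc − v_c = 3630 m/s = 3.630 km/s.

Δv ≈ 3.63 km/s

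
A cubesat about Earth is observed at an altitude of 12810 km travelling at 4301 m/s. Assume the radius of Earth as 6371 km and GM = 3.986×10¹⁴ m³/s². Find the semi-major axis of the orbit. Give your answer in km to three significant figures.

a ≈ 17300 km

r = 6371 + 12810 = 19181 km = 1.918×10⁷ m.
Specific orbital energy ε = v²/2 − μ/r = (4301)²/2 − 3.986×10¹⁴/1.918×10⁷ = -1.153×10⁷ J/kg.
Since ε = −μ/(2a), a = −μ/(2ε) = 1.728×10⁷ m = 17283 km.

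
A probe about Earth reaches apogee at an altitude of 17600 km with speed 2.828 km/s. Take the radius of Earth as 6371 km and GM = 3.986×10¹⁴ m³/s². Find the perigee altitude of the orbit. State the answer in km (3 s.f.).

r_a = 6371 + 17600 = 23971 km = 2.397×10⁷ m.
Specific energy ε = v²/2 − μ/r = -1.263×10⁷ J/kg, so a = −μ/(2ε) = 1.578×10⁷ m.
The apsides satisfy r_p + r_a = 2a, so the perigee radius is 2a − r_a = 7.590×10⁶ m = 7589.7 km.
Perigee altitude = 7589.7 − 6371 = 1218.7 km.

perigee altitude ≈ 1220 km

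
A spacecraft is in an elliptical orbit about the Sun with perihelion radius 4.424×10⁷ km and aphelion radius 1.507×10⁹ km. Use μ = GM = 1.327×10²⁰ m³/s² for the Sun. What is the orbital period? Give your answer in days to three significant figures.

Semi-major axis a = (r_p + r_a)/2 = (4.4240×10⁷ + 1.5070×10⁹)/2 = 7.7562×10⁸ km = 7.756×10¹¹ m.
By Kepler's third law T = 2π√(a³/μ) = 2π × 5.930×10⁷ = 3.726×10⁸ s.
= 4312 days.

T ≈ 4310 days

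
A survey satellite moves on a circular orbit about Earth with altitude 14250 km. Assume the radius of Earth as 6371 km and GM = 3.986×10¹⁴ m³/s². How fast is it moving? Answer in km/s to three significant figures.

v ≈ 4.40 km/s

r = 6371 + 14250 = 20621 km = 2.0621×10⁷ m.
For a circular orbit v = √(μ/r) = √(3.986×10¹⁴ / 2.062×10⁷) = √(1.933×10⁷) = 4397 m/s.
That is 4.397 km/s.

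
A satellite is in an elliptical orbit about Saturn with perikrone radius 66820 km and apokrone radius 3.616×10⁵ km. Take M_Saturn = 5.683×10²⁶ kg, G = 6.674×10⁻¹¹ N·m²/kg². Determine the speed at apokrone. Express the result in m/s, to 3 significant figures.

μ = GM = 6.674×10⁻¹¹ × 5.683×10²⁶ = 3.793×10¹⁶ m³/s².
Semi-major axis a = (r_p + r_a)/2 = 2.1421×10⁵ km = 2.142×10⁸ m.
Vis-viva: v² = μ(2/r − 1/a) = 3.793×10¹⁶ × (5.531×10⁻⁹ − 4.668×10⁻⁹) = 3.272×10⁷ m²/s².
v = 5720 m/s.

v ≈ 5720 m/s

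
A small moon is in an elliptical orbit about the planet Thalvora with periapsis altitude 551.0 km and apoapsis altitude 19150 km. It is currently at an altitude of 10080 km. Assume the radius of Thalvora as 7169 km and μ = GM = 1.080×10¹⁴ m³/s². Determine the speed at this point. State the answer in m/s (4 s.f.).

v ≈ 2485 m/s

r_p = 7169 + 551.0 = 7720.0 km = 7.7200×10⁶ m.
r_a = 7169 + 19150 = 26319 km = 2.6319×10⁷ m.
r = 7169 + 10080 = 17249 km = 1.725×10⁷ m.
Semi-major axis a = (r_p + r_a)/2 = 17020 km = 1.702×10⁷ m.
Vis-viva: v² = μ(2/r − 1/a) = 1.080×10¹⁴ × (1.159×10⁻⁷ − 5.876×10⁻⁸) = 6.177×10⁶ m²/s².
v = 2485 m/s.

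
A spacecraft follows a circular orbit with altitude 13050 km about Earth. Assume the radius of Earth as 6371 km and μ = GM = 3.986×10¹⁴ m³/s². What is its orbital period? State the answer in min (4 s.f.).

r = 6371 + 13050 = 19421 km = 1.9421×10⁷ m.
Kepler's third law: T = 2π√(r³/μ) = 2π√((1.942×10⁷)³ / 3.986×10¹⁴).
r³/μ = 1.838×10⁷ s², so T = 2π × 4.287×10³ = 2.694×10⁴ s.
Converting: 2.694×10⁴ s ÷ 60.00 = 448.9 min.

T ≈ 448.9 min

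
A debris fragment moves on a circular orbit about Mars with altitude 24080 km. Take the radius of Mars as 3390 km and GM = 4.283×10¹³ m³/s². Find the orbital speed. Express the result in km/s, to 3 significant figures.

r = 3390 + 24080 = 27470 km = 2.7470×10⁷ m.
For a circular orbit v = √(μ/r) = √(4.283×10¹³ / 2.747×10⁷) = √(1.559×10⁶) = 1249 m/s.
That is 1.249 km/s.

v ≈ 1.25 km/s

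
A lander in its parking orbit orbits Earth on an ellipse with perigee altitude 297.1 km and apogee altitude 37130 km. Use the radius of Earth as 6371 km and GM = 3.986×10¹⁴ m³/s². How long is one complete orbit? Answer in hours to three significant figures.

T ≈ 11.0 hours

r_p = 6371 + 297.1 = 6668.1 km = 6.6681×10⁶ m.
r_a = 6371 + 37130 = 43501 km = 4.3501×10⁷ m.
Semi-major axis a = (r_p + r_a)/2 = (6668.1 + 43501)/2 = 25085 km = 2.508×10⁷ m.
By Kepler's third law T = 2π√(a³/μ) = 2π × 6.293×10³ = 3.954×10⁴ s.
= 10.98 hours.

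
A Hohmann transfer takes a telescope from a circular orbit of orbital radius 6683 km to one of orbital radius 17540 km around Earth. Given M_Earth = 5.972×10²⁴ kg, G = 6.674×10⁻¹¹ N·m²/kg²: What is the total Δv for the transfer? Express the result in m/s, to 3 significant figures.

Δv_total ≈ 2800 m/s

μ = GM = 6.674×10⁻¹¹ × 5.972×10²⁴ = 3.986×10¹⁴ m³/s².
r₁ = 6683 km = 6.683×10⁶ m.
r₂ = 17540 km = 1.754×10⁷ m.
Transfer ellipse a_t = (r₁ + r₂)/2 = 1.211×10⁷ m.
At r₁: circular v_c1 = √(μ/r₁) = 7723 m/s; transfer-perigee v_p = √[μ(2/r₁ − 1/a_t)] = 9294 m/s.
Δv₁ = v_p − v_c1 = 1571 m/s.
At r₂: circular v_c2 = √(μ/r₂) = 4767 m/s; transfer-apogee v_a = √[μ(2/r₂ − 1/a_t)] = 3541 m/s.
Δv₂ = v_c2 − v_a = 1226 m/s.
Total Δv = Δv₁ + Δv₂ = 2797 m/s.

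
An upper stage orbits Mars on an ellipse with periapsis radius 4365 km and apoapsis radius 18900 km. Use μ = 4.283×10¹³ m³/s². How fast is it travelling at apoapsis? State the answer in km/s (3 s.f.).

Semi-major axis a = (r_p + r_a)/2 = 11632 km = 1.163×10⁷ m.
Vis-viva: v² = μ(2/r − 1/a) = 4.283×10¹³ × (1.058×10⁻⁷ − 8.597×10⁻⁸) = 8.503×10⁵ m²/s².
v = 922.1 m/s = 0.9221 km/s.

v ≈ 0.922 km/s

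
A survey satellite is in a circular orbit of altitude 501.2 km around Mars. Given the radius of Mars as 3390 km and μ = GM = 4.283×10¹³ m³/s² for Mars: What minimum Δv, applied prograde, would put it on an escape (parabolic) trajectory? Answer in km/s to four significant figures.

r = 3390 + 501.2 = 3891.2 km = 3.8912×10⁶ m.
Circular speed v_c = √(μ/r) = 3318 m/s.
Escape speed v_esc = √(2μ/r) = √2 × v_c = 4692 m/s.
Δv = v_esc − v_c = 1374 m/s = 1.374 km/s.

Δv ≈ 1.374 km/s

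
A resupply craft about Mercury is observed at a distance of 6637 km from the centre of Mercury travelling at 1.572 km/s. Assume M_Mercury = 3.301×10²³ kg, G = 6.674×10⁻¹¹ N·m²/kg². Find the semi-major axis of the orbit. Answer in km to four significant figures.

a ≈ 5286 km

μ = GM = 6.674×10⁻¹¹ × 3.301×10²³ = 2.203×10¹³ m³/s².
r = 6.637×10⁶ m.
Specific orbital energy ε = v²/2 − μ/r = (1572)²/2 − 2.203×10¹³/6.637×10⁶ = -2.084×10⁶ J/kg.
Since ε = −μ/(2a), a = −μ/(2ε) = 5.286×10⁶ m = 5286.2 km.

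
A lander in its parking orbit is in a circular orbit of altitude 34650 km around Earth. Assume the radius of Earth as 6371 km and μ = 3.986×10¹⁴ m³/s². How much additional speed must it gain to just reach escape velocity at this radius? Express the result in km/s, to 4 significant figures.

r = 6371 + 34650 = 41021 km = 4.1021×10⁷ m.
Circular speed v_c = √(μ/r) = 3117 m/s.
Escape speed v_esc = √(2μ/r) = √2 × v_c = 4408 m/s.
Δv = v_esc − v_c = 1291 m/s = 1.291 km/s.

Δv ≈ 1.291 km/s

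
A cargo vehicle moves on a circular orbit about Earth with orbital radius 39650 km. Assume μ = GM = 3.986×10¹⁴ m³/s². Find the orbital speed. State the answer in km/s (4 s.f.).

r = 39650 km = 3.965×10⁷ m.
For a circular orbit v = √(μ/r) = √(3.986×10¹⁴ / 3.965×10⁷) = √(1.005×10⁷) = 3171 m/s.
That is 3.171 km/s.

v ≈ 3.171 km/s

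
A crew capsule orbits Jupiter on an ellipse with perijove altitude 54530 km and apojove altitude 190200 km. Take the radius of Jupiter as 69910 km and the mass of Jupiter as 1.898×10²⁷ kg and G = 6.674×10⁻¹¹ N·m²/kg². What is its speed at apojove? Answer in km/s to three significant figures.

v ≈ 17.8 km/s

μ = GM = 6.674×10⁻¹¹ × 1.898×10²⁷ = 1.267×10¹⁷ m³/s².
r_p = 69910 + 54530 = 124440 km = 1.2444×10⁸ m.
r_a = 69910 + 190200 = 260110 km = 2.6011×10⁸ m.
Semi-major axis a = (r_p + r_a)/2 = 1.9228×10⁵ km = 1.923×10⁸ m.
Vis-viva: v² = μ(2/r − 1/a) = 1.267×10¹⁷ × (7.689×10⁻⁹ − 5.201×10⁻⁹) = 3.152×10⁸ m²/s².
v = 17750 m/s = 17.75 km/s.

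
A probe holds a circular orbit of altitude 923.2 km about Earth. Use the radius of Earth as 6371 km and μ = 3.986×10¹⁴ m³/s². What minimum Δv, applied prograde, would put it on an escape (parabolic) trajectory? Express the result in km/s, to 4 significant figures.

r = 6371 + 923.2 = 7294.2 km = 7.2942×10⁶ m.
Circular speed v_c = √(μ/r) = 7392 m/s.
Escape speed v_esc = √(2μ/r) = √2 × v_c = 10450 m/s.
Δv = v_esc − v_c = 3062 m/s = 3.062 km/s.

Δv ≈ 3.062 km/s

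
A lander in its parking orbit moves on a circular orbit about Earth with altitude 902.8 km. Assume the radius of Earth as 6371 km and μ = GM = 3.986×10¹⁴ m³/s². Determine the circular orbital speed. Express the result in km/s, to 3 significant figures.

v ≈ 7.40 km/s

r = 6371 + 902.8 = 7273.8 km = 7.2738×10⁶ m.
For a circular orbit v = √(μ/r) = √(3.986×10¹⁴ / 7.274×10⁶) = √(5.480×10⁷) = 7403 m/s.
That is 7.403 km/s.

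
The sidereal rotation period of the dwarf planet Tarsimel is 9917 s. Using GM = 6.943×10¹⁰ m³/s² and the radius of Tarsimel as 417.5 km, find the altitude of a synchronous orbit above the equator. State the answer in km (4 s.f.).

A synchronous orbit has period T, so by Kepler's third law a = (μT²/4π²)^(1/3).
μT²/4π² = 6.943×10¹⁰ × (9.917×10³)² / 39.48 = 1.730×10¹⁷ m³.
a = 5.572×10⁵ m = 557.16 km.
Altitude h = a − R = 557.16 − 417.5 = 139.66 km.

h_sync ≈ 139.7 km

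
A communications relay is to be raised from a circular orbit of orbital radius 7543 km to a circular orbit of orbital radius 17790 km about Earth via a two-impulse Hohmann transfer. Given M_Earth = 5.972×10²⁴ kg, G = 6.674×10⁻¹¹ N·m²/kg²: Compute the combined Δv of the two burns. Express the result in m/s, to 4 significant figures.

μ = GM = 6.674×10⁻¹¹ × 5.972×10²⁴ = 3.986×10¹⁴ m³/s².
r₁ = 7543 km = 7.543×10⁶ m.
r₂ = 17790 km = 1.779×10⁷ m.
Transfer ellipse a_t = (r₁ + r₂)/2 = 1.267×10⁷ m.
At r₁: circular v_c1 = √(μ/r₁) = 7269 m/s; transfer-perigee v_p = √[μ(2/r₁ − 1/a_t)] = 8615 m/s.
Δv₁ = v_p − v_c1 = 1346 m/s.
At r₂: circular v_c2 = √(μ/r₂) = 4733 m/s; transfer-apogee v_a = √[μ(2/r₂ − 1/a_t)] = 3653 m/s.
Δv₂ = v_c2 − v_a = 1081 m/s.
Total Δv = Δv₁ + Δv₂ = 2426 m/s.

Δv_total ≈ 2426 m/s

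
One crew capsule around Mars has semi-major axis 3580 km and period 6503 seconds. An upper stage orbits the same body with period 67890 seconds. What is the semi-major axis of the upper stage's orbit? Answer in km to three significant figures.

Kepler's third law: a³ ∝ T², so a₂ = a₁ (T₂/T₁)^(2/3).
T₂/T₁ = 10.44, (T₂/T₁)^(2/3) = 4.777.
a₂ = 3580 × 4.777 = 17100 km.

a₂ ≈ 17100 km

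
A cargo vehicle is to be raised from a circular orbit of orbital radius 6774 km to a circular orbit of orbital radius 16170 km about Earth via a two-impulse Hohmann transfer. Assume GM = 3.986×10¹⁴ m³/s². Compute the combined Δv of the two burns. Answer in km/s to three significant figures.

Δv_total ≈ 2.59 km/s

r₁ = 6774 km = 6.774×10⁶ m.
r₂ = 16170 km = 1.617×10⁷ m.
Transfer ellipse a_t = (r₁ + r₂)/2 = 1.147×10⁷ m.
At r₁: circular v_c1 = √(μ/r₁) = 7671 m/s; transfer-perigee v_p = √[μ(2/r₁ − 1/a_t)] = 9107 m/s.
Δv₁ = v_p − v_c1 = 1436 m/s.
At r₂: circular v_c2 = √(μ/r₂) = 4965 m/s; transfer-apogee v_a = √[μ(2/r₂ − 1/a_t)] = 3815 m/s.
Δv₂ = v_c2 − v_a = 1150 m/s.
Total Δv = Δv₁ + Δv₂ = 2586 m/s = 2.586 km/s.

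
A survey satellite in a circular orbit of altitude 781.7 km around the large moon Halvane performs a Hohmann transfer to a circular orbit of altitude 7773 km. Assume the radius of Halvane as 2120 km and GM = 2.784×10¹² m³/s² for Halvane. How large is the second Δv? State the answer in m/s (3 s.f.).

r₁ = 2120 + 781.7 = 2901.7 km = 2.9017×10⁶ m.
r₂ = 2120 + 7773 = 9893.0 km = 9.8930×10⁶ m.
Transfer ellipse a_t = (r₁ + r₂)/2 = 6.397×10⁶ m.
At r₁: circular v_c1 = √(μ/r₁) = 979.5 m/s; transfer-periapsis v_p = √[μ(2/r₁ − 1/a_t)] = 1218 m/s.
At r₂: circular v_c2 = √(μ/r₂) = 530.5 m/s; transfer-apoapsis v_a = √[μ(2/r₂ − 1/a_t)] = 357.3 m/s.
Δv₂ = v_c2 − v_a = 173.2 m/s.

Δv ≈ 173 m/s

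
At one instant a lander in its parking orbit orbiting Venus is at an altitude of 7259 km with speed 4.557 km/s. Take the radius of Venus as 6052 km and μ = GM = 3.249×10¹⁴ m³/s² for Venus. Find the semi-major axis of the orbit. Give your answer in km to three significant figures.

a ≈ 11600 km

r = 6052 + 7259 = 13311 km = 1.331×10⁷ m.
Specific orbital energy ε = v²/2 − μ/r = (4557)²/2 − 3.249×10¹⁴/1.331×10⁷ = -1.403×10⁷ J/kg.
Since ε = −μ/(2a), a = −μ/(2ε) = 1.158×10⁷ m = 11583 km.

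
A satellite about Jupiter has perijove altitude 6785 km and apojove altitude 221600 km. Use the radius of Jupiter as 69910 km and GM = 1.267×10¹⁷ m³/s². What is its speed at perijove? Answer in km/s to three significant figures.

r_p = 69910 + 6785 = 76695 km = 7.6695×10⁷ m.
r_a = 69910 + 221600 = 291510 km = 2.9151×10⁸ m.
Semi-major axis a = (r_p + r_a)/2 = 1.8410×10⁵ km = 1.841×10⁸ m.
Vis-viva: v² = μ(2/r − 1/a) = 1.267×10¹⁷ × (2.608×10⁻⁸ − 5.432×10⁻⁹) = 2.616×10⁹ m²/s².
v = 51140 m/s = 51.14 km/s.

v ≈ 51.1 km/s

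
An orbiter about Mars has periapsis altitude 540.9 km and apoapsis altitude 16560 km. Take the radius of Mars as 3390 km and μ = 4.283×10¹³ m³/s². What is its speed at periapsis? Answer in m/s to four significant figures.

v ≈ 4267 m/s

r_p = 3390 + 540.9 = 3930.9 km = 3.9309×10⁶ m.
r_a = 3390 + 16560 = 19950 km = 1.9950×10⁷ m.
Semi-major axis a = (r_p + r_a)/2 = 11940 km = 1.194×10⁷ m.
Vis-viva: v² = μ(2/r − 1/a) = 4.283×10¹³ × (5.088×10⁻⁷ − 8.375×10⁻⁸) = 1.820×10⁷ m²/s².
v = 4267 m/s.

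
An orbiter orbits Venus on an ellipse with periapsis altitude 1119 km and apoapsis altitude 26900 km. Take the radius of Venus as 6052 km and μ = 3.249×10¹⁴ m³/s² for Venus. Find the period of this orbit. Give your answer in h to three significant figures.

T ≈ 8.70 h

r_p = 6052 + 1119 = 7171.0 km = 7.1710×10⁶ m.
r_a = 6052 + 26900 = 32952 km = 3.2952×10⁷ m.
Semi-major axis a = (r_p + r_a)/2 = (7171.0 + 32952)/2 = 20062 km = 2.006×10⁷ m.
By Kepler's third law T = 2π√(a³/μ) = 2π × 4.985×10³ = 3.132×10⁴ s.
= 8.701 h.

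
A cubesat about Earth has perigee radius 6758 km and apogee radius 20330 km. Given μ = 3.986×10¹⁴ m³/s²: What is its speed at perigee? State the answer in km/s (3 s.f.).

v ≈ 9.41 km/s

Semi-major axis a = (r_p + r_a)/2 = 13544 km = 1.354×10⁷ m.
Vis-viva: v² = μ(2/r − 1/a) = 3.986×10¹⁴ × (2.959×10⁻⁷ − 7.383×10⁻⁸) = 8.853×10⁷ m²/s².
v = 9409 m/s = 9.409 km/s.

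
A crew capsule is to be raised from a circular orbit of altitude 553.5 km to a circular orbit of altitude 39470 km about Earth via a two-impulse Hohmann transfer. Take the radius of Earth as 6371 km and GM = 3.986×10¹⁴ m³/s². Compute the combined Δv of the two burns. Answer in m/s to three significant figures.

r₁ = 6371 + 553.5 = 6924.5 km = 6.9245×10⁶ m.
r₂ = 6371 + 39470 = 45841 km = 4.5841×10⁷ m.
Transfer ellipse a_t = (r₁ + r₂)/2 = 2.638×10⁷ m.
At r₁: circular v_c1 = √(μ/r₁) = 7587 m/s; transfer-perigee v_p = √[μ(2/r₁ − 1/a_t)] = 10000 m/s.
Δv₁ = v_p − v_c1 = 2414 m/s.
At r₂: circular v_c2 = √(μ/r₂) = 2949 m/s; transfer-apogee v_a = √[μ(2/r₂ − 1/a_t)] = 1511 m/s.
Δv₂ = v_c2 − v_a = 1438 m/s.
Total Δv = Δv₁ + Δv₂ = 3852 m/s.

Δv_total ≈ 3850 m/s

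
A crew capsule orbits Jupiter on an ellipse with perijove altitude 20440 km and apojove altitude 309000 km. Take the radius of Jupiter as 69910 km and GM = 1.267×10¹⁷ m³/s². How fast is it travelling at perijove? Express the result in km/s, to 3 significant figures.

r_p = 69910 + 20440 = 90350 km = 9.0350×10⁷ m.
r_a = 69910 + 309000 = 378910 km = 3.7891×10⁸ m.
Semi-major axis a = (r_p + r_a)/2 = 2.3463×10⁵ km = 2.346×10⁸ m.
Vis-viva: v² = μ(2/r − 1/a) = 1.267×10¹⁷ × (2.214×10⁻⁸ − 4.262×10⁻⁹) = 2.265×10⁹ m²/s².
v = 47590 m/s = 47.59 km/s.

v ≈ 47.6 km/s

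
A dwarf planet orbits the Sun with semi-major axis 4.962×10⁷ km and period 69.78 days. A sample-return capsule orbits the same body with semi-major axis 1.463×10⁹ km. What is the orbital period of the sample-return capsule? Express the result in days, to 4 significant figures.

Kepler's third law: T² ∝ a³, so T₂ = T₁ (a₂/a₁)^(3/2).
a₂/a₁ = 29.48, (a₂/a₁)^(3/2) = 160.1.
T₂ = 69.78 × 160.1 = 11170 days.

T₂ ≈ 11170 days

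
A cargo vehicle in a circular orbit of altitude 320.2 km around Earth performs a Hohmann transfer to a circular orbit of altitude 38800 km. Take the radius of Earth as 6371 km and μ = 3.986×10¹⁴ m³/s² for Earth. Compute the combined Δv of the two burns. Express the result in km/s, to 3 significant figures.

Δv_total ≈ 3.93 km/s

r₁ = 6371 + 320.2 = 6691.2 km = 6.6912×10⁶ m.
r₂ = 6371 + 38800 = 45171 km = 4.5171×10⁷ m.
Transfer ellipse a_t = (r₁ + r₂)/2 = 2.593×10⁷ m.
At r₁: circular v_c1 = √(μ/r₁) = 7718 m/s; transfer-perigee v_p = √[μ(2/r₁ − 1/a_t)] = 10190 m/s.
Δv₁ = v_p − v_c1 = 2469 m/s.
At r₂: circular v_c2 = √(μ/r₂) = 2971 m/s; transfer-apogee v_a = √[μ(2/r₂ − 1/a_t)] = 1509 m/s.
Δv₂ = v_c2 − v_a = 1462 m/s.
Total Δv = Δv₁ + Δv₂ = 3930 m/s = 3.930 km/s.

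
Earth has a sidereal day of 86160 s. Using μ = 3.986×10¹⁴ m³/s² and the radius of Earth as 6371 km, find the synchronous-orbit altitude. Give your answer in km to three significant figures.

A synchronous orbit has period T, so by Kepler's third law a = (μT²/4π²)^(1/3).
μT²/4π² = 3.986×10¹⁴ × (8.616×10⁴)² / 39.48 = 7.495×10²² m³.
a = 4.216×10⁷ m = 42163 km.
Altitude h = a − R = 42163 − 6371 = 35792 km.

h_sync ≈ 35800 km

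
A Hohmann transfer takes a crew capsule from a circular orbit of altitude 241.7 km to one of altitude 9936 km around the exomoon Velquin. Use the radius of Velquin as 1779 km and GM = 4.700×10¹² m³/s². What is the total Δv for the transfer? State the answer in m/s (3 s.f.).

Δv_total ≈ 757 m/s

r₁ = 1779 + 241.7 = 2020.7 km = 2.0207×10⁶ m.
r₂ = 1779 + 9936 = 11715 km = 1.1715×10⁷ m.
Transfer ellipse a_t = (r₁ + r₂)/2 = 6.868×10⁶ m.
At r₁: circular v_c1 = √(μ/r₁) = 1525 m/s; transfer-periapsis v_p = √[μ(2/r₁ − 1/a_t)] = 1992 m/s.
Δv₁ = v_p − v_c1 = 466.8 m/s.
At r₂: circular v_c2 = √(μ/r₂) = 633.4 m/s; transfer-apoapsis v_a = √[μ(2/r₂ − 1/a_t)] = 343.6 m/s.
Δv₂ = v_c2 − v_a = 289.8 m/s.
Total Δv = Δv₁ + Δv₂ = 756.6 m/s.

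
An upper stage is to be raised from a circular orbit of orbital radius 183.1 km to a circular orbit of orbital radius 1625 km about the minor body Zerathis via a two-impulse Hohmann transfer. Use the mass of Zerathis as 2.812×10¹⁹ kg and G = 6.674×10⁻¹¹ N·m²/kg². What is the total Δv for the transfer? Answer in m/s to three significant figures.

μ = GM = 6.674×10⁻¹¹ × 2.812×10¹⁹ = 1.877×10⁹ m³/s².
r₁ = 183.1 km = 1.831×10⁵ m.
r₂ = 1625 km = 1.625×10⁶ m.
Transfer ellipse a_t = (r₁ + r₂)/2 = 9.040×10⁵ m.
At r₁: circular v_c1 = √(μ/r₁) = 101.2 m/s; transfer-periapsis v_p = √[μ(2/r₁ − 1/a_t)] = 135.7 m/s.
Δv₁ = v_p − v_c1 = 34.49 m/s.
At r₂: circular v_c2 = √(μ/r₂) = 33.98 m/s; transfer-apoapsis v_a = √[μ(2/r₂ − 1/a_t)] = 15.29 m/s.
Δv₂ = v_c2 − v_a = 18.69 m/s.
Total Δv = Δv₁ + Δv₂ = 53.18 m/s.

Δv_total ≈ 53.2 m/s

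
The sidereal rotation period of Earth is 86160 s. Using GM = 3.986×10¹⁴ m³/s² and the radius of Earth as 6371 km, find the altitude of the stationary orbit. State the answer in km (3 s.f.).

h_sync ≈ 35800 km

A synchronous orbit has period T, so by Kepler's third law a = (μT²/4π²)^(1/3).
μT²/4π² = 3.986×10¹⁴ × (8.616×10⁴)² / 39.48 = 7.495×10²² m³.
a = 4.216×10⁷ m = 42163 km.
Altitude h = a − R = 42163 − 6371 = 35792 km.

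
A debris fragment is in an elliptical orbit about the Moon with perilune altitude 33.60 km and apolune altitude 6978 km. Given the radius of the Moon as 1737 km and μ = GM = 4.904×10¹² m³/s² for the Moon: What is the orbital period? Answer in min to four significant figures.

r_p = 1737 + 33.60 = 1770.6 km = 1.7706×10⁶ m.
r_a = 1737 + 6978 = 8715.0 km = 8.7150×10⁶ m.
Semi-major axis a = (r_p + r_a)/2 = (1770.6 + 8715.0)/2 = 5242.8 km = 5.243×10⁶ m.
By Kepler's third law T = 2π√(a³/μ) = 2π × 5.421×10³ = 3.406×10⁴ s.
= 567.7 min.

T ≈ 567.7 min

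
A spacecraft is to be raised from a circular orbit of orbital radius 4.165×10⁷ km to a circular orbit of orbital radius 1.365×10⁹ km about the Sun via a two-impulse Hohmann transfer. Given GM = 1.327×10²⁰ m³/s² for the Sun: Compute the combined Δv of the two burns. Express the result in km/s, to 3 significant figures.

r₁ = 4.165×10⁷ km = 4.165×10¹⁰ m.
r₂ = 1.365×10⁹ km = 1.365×10¹² m.
Transfer ellipse a_t = (r₁ + r₂)/2 = 7.033×10¹¹ m.
At r₁: circular v_c1 = √(μ/r₁) = 56450 m/s; transfer-perihelion v_p = √[μ(2/r₁ − 1/a_t)] = 78640 m/s.
Δv₁ = v_p − v_c1 = 22190 m/s.
At r₂: circular v_c2 = √(μ/r₂) = 9860 m/s; transfer-aphelion v_a = √[μ(2/r₂ − 1/a_t)] = 2399 m/s.
Δv₂ = v_c2 − v_a = 7460 m/s.
Total Δv = Δv₁ + Δv₂ = 29650 m/s = 29.65 km/s.

Δv_total ≈ 29.7 km/s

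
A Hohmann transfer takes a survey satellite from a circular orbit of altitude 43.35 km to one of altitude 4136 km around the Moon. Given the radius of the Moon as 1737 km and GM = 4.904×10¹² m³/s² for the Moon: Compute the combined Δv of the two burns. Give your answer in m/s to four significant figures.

r₁ = 1737 + 43.35 = 1780.3 km = 1.7804×10⁶ m.
r₂ = 1737 + 4136 = 5873.0 km = 5.8730×10⁶ m.
Transfer ellipse a_t = (r₁ + r₂)/2 = 3.827×10⁶ m.
At r₁: circular v_c1 = √(μ/r₁) = 1660 m/s; transfer-perilune v_p = √[μ(2/r₁ − 1/a_t)] = 2056 m/s.
Δv₁ = v_p − v_c1 = 396.4 m/s.
At r₂: circular v_c2 = √(μ/r₂) = 913.8 m/s; transfer-apolune v_a = √[μ(2/r₂ − 1/a_t)] = 623.3 m/s.
Δv₂ = v_c2 − v_a = 290.5 m/s.
Total Δv = Δv₁ + Δv₂ = 686.9 m/s.

Δv_total ≈ 686.9 m/s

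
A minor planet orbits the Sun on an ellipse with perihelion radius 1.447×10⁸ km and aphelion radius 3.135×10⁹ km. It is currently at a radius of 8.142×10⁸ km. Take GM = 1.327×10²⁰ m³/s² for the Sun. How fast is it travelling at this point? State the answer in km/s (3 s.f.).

v ≈ 15.7 km/s

Semi-major axis a = (r_p + r_a)/2 = 1.6398×10⁹ km = 1.640×10¹² m.
Vis-viva: v² = μ(2/r − 1/a) = 1.327×10²⁰ × (2.456×10⁻¹² − 6.098×10⁻¹³) = 2.450×10⁸ m²/s².
v = 15650 m/s = 15.65 km/s.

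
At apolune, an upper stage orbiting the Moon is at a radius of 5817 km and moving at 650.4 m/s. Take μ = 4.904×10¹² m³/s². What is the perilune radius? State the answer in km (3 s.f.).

r_a = 5.817×10⁶ m.
Specific energy ε = v²/2 − μ/r = -6.315×10⁵ J/kg, so a = −μ/(2ε) = 3.883×10⁶ m.
The apsides satisfy r_p + r_a = 2a, so the perilune radius is 2a − r_a = 1.948×10⁶ m = 1948.2 km.

perilune radius ≈ 1950 km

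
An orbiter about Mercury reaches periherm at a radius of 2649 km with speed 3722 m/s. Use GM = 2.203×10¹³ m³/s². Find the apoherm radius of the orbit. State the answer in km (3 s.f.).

r_p = 2.649×10⁶ m.
Specific energy ε = v²/2 − μ/r = -1.390×10⁶ J/kg, so a = −μ/(2ε) = 7.926×10⁶ m.
The apsides satisfy r_p + r_a = 2a, so the apoherm radius is 2a − r_p = 1.320×10⁷ m = 13203 km.

apoherm radius ≈ 13200 km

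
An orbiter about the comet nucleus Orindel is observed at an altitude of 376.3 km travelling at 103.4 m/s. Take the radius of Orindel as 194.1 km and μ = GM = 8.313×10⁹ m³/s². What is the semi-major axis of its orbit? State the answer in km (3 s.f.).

a ≈ 450 km

r = 194.1 + 376.3 = 570.40 km = 5.704×10⁵ m.
Specific orbital energy ε = v²/2 − μ/r = (103.4)²/2 − 8.313×10⁹/5.704×10⁵ = -9.228×10³ J/kg.
Since ε = −μ/(2a), a = −μ/(2ε) = 4.504×10⁵ m = 450.41 km.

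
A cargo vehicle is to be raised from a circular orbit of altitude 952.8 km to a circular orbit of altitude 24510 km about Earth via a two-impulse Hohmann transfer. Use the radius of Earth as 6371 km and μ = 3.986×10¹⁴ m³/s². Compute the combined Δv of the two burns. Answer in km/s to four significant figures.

r₁ = 6371 + 952.8 = 7323.8 km = 7.3238×10⁶ m.
r₂ = 6371 + 24510 = 30881 km = 3.0881×10⁷ m.
Transfer ellipse a_t = (r₁ + r₂)/2 = 1.910×10⁷ m.
At r₁: circular v_c1 = √(μ/r₁) = 7377 m/s; transfer-perigee v_p = √[μ(2/r₁ − 1/a_t)] = 9380 m/s.
Δv₁ = v_p − v_c1 = 2003 m/s.
At r₂: circular v_c2 = √(μ/r₂) = 3593 m/s; transfer-apogee v_a = √[μ(2/r₂ − 1/a_t)] = 2225 m/s.
Δv₂ = v_c2 − v_a = 1368 m/s.
Total Δv = Δv₁ + Δv₂ = 3371 m/s = 3.371 km/s.

Δv_total ≈ 3.371 km/s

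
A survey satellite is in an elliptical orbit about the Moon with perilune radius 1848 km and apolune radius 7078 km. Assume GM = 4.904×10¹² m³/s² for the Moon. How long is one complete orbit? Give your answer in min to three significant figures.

T ≈ 446 min

Semi-major axis a = (r_p + r_a)/2 = (1848.0 + 7078.0)/2 = 4463.0 km = 4.463×10⁶ m.
By Kepler's third law T = 2π√(a³/μ) = 2π × 4.258×10³ = 2.675×10⁴ s.
= 445.9 min.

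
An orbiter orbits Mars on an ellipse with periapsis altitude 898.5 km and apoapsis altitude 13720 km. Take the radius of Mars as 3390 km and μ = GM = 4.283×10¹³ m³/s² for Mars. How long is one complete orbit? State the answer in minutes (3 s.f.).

r_p = 3390 + 898.5 = 4288.5 km = 4.2885×10⁶ m.
r_a = 3390 + 13720 = 17110 km = 1.7110×10⁷ m.
Semi-major axis a = (r_p + r_a)/2 = (4288.5 + 17110)/2 = 10699 km = 1.070×10⁷ m.
By Kepler's third law T = 2π√(a³/μ) = 2π × 5.348×10³ = 3.360×10⁴ s.
= 560.0 minutes.

T ≈ 560 minutes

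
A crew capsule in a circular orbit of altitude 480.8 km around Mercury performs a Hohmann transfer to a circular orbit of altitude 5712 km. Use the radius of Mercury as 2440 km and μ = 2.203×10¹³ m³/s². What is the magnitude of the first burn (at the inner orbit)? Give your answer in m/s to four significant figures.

r₁ = 2440 + 480.8 = 2920.8 km = 2.9208×10⁶ m.
r₂ = 2440 + 5712 = 8152.0 km = 8.1520×10⁶ m.
Transfer ellipse a_t = (r₁ + r₂)/2 = 5.536×10⁶ m.
At r₁: circular v_c1 = √(μ/r₁) = 2746 m/s; transfer-periherm v_p = √[μ(2/r₁ − 1/a_t)] = 3333 m/s.
Δv₁ = v_p − v_c1 = 586.2 m/s.

Δv ≈ 586.2 m/s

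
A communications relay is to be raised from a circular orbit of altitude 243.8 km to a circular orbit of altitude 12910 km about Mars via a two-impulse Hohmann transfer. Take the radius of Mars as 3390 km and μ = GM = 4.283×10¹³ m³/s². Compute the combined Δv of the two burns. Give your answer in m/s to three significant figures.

r₁ = 3390 + 243.8 = 3633.8 km = 3.6338×10⁶ m.
r₂ = 3390 + 12910 = 16300 km = 1.6300×10⁷ m.
Transfer ellipse a_t = (r₁ + r₂)/2 = 9.967×10⁶ m.
At r₁: circular v_c1 = √(μ/r₁) = 3433 m/s; transfer-periapsis v_p = √[μ(2/r₁ − 1/a_t)] = 4390 m/s.
Δv₁ = v_p − v_c1 = 957.3 m/s.
At r₂: circular v_c2 = √(μ/r₂) = 1621 m/s; transfer-apoapsis v_a = √[μ(2/r₂ − 1/a_t)] = 978.8 m/s.
Δv₂ = v_c2 − v_a = 642.2 m/s.
Total Δv = Δv₁ + Δv₂ = 1599 m/s.

Δv_total ≈ 1600 m/s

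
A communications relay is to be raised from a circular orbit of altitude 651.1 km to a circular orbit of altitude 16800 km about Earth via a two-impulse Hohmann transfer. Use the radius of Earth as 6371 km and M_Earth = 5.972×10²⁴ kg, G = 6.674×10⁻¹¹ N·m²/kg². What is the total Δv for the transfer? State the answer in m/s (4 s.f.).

μ = GM = 6.674×10⁻¹¹ × 5.972×10²⁴ = 3.986×10¹⁴ m³/s².
r₁ = 6371 + 651.1 = 7022.1 km = 7.0221×10⁶ m.
r₂ = 6371 + 16800 = 23171 km = 2.3171×10⁷ m.
Transfer ellipse a_t = (r₁ + r₂)/2 = 1.510×10⁷ m.
At r₁: circular v_c1 = √(μ/r₁) = 7534 m/s; transfer-perigee v_p = √[μ(2/r₁ − 1/a_t)] = 9334 m/s.
Δv₁ = v_p − v_c1 = 1800 m/s.
At r₂: circular v_c2 = √(μ/r₂) = 4147 m/s; transfer-apogee v_a = √[μ(2/r₂ − 1/a_t)] = 2829 m/s.
Δv₂ = v_c2 − v_a = 1319 m/s.
Total Δv = Δv₁ + Δv₂ = 3119 m/s.

Δv_total ≈ 3119 m/s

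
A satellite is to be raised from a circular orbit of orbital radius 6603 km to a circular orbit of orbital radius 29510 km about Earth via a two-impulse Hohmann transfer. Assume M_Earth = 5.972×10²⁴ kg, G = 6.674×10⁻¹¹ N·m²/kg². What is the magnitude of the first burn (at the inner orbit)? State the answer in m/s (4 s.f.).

Δv ≈ 2163 m/s

μ = GM = 6.674×10⁻¹¹ × 5.972×10²⁴ = 3.986×10¹⁴ m³/s².
r₁ = 6603 km = 6.603×10⁶ m.
r₂ = 29510 km = 2.951×10⁷ m.
Transfer ellipse a_t = (r₁ + r₂)/2 = 1.806×10⁷ m.
At r₁: circular v_c1 = √(μ/r₁) = 7769 m/s; transfer-perigee v_p = √[μ(2/r₁ − 1/a_t)] = 9932 m/s.
Δv₁ = v_p − v_c1 = 2163 m/s.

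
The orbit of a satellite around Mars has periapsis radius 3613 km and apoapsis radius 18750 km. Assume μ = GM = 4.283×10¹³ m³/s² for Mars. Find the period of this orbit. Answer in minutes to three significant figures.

Semi-major axis a = (r_p + r_a)/2 = (3613.0 + 18750)/2 = 11182 km = 1.118×10⁷ m.
By Kepler's third law T = 2π√(a³/μ) = 2π × 5.713×10³ = 3.590×10⁴ s.
= 598.3 minutes.

T ≈ 598 minutes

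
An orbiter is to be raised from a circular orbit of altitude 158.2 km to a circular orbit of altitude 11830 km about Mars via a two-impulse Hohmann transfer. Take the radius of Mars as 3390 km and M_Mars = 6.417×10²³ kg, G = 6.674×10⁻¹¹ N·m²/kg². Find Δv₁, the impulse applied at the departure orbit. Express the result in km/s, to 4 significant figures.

Δv ≈ 0.9503 km/s

μ = GM = 6.674×10⁻¹¹ × 6.417×10²³ = 4.283×10¹³ m³/s².
r₁ = 3390 + 158.2 = 3548.2 km = 3.5482×10⁶ m.
r₂ = 3390 + 11830 = 15220 km = 1.5220×10⁷ m.
Transfer ellipse a_t = (r₁ + r₂)/2 = 9.384×10⁶ m.
At r₁: circular v_c1 = √(μ/r₁) = 3474 m/s; transfer-periapsis v_p = √[μ(2/r₁ − 1/a_t)] = 4425 m/s.
Δv₁ = v_p − v_c1 = 950.3 m/s.
= 0.9503 km/s.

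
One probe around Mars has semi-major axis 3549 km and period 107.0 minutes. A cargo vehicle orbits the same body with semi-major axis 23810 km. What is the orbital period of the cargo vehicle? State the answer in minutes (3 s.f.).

Kepler's third law: T² ∝ a³, so T₂ = T₁ (a₂/a₁)^(3/2).
a₂/a₁ = 6.709, (a₂/a₁)^(3/2) = 17.38.
T₂ = 107.0 × 17.38 = 1859 minutes.

T₂ ≈ 1860 minutes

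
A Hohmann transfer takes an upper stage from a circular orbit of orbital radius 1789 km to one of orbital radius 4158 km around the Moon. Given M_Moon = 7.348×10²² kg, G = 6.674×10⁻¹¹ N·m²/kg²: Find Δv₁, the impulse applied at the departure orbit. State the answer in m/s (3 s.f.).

μ = GM = 6.674×10⁻¹¹ × 7.348×10²² = 4.904×10¹² m³/s².
r₁ = 1789 km = 1.789×10⁶ m.
r₂ = 4158 km = 4.158×10⁶ m.
Transfer ellipse a_t = (r₁ + r₂)/2 = 2.974×10⁶ m.
At r₁: circular v_c1 = √(μ/r₁) = 1656 m/s; transfer-perilune v_p = √[μ(2/r₁ − 1/a_t)] = 1958 m/s.
Δv₁ = v_p − v_c1 = 302.2 m/s.

Δv ≈ 302 m/s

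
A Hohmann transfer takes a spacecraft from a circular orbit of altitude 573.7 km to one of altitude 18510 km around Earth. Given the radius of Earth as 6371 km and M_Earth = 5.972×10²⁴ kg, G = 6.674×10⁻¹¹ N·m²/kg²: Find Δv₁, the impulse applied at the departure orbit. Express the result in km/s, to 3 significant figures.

μ = GM = 6.674×10⁻¹¹ × 5.972×10²⁴ = 3.986×10¹⁴ m³/s².
r₁ = 6371 + 573.7 = 6944.7 km = 6.9447×10⁶ m.
r₂ = 6371 + 18510 = 24881 km = 2.4881×10⁷ m.
Transfer ellipse a_t = (r₁ + r₂)/2 = 1.591×10⁷ m.
At r₁: circular v_c1 = √(μ/r₁) = 7576 m/s; transfer-perigee v_p = √[μ(2/r₁ − 1/a_t)] = 9473 m/s.
Δv₁ = v_p − v_c1 = 1897 m/s.
= 1.897 km/s.

Δv ≈ 1.90 km/s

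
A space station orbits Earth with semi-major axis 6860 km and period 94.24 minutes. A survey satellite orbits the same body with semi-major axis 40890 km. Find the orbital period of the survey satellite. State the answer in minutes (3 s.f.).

T₂ ≈ 1370 minutes

Kepler's third law: T² ∝ a³, so T₂ = T₁ (a₂/a₁)^(3/2).
a₂/a₁ = 5.961, (a₂/a₁)^(3/2) = 14.55.
T₂ = 94.24 × 14.55 = 1371 minutes.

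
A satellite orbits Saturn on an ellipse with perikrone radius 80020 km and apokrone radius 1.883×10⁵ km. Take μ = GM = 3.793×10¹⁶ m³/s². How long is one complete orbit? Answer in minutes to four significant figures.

T ≈ 835.5 minutes

Semi-major axis a = (r_p + r_a)/2 = (80020 + 1.8830×10⁵)/2 = 1.3416×10⁵ km = 1.342×10⁸ m.
By Kepler's third law T = 2π√(a³/μ) = 2π × 7.979×10³ = 5.013×10⁴ s.
= 835.5 minutes.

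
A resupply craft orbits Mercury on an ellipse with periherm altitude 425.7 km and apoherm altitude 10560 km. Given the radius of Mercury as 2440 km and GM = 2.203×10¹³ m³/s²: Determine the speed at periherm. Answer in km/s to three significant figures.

v ≈ 3.55 km/s

r_p = 2440 + 425.7 = 2865.7 km = 2.8657×10⁶ m.
r_a = 2440 + 10560 = 13000 km = 1.3000×10⁷ m.
Semi-major axis a = (r_p + r_a)/2 = 7932.9 km = 7.933×10⁶ m.
Vis-viva: v² = μ(2/r − 1/a) = 2.203×10¹³ × (6.979×10⁻⁷ − 1.261×10⁻⁷) = 1.260×10⁷ m²/s².
v = 3549 m/s = 3.549 km/s.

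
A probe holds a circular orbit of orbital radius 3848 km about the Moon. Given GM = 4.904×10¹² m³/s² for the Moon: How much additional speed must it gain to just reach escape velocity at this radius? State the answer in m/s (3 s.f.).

Δv ≈ 468 m/s

r = 3848 km = 3.848×10⁶ m.
Circular speed v_c = √(μ/r) = 1129 m/s.
Escape speed v_esc = √(2μ/r) = √2 × v_c = 1597 m/s.
Δv = v_esc − v_c = 467.6 m/s.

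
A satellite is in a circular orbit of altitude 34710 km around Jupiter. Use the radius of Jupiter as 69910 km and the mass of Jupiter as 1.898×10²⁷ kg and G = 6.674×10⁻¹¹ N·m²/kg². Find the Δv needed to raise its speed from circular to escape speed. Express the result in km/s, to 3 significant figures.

Δv ≈ 14.4 km/s

μ = GM = 6.674×10⁻¹¹ × 1.898×10²⁷ = 1.267×10¹⁷ m³/s².
r = 69910 + 34710 = 104620 km = 1.0462×10⁸ m.
Circular speed v_c = √(μ/r) = 34800 m/s.
Escape speed v_esc = √(2μ/r) = √2 × v_c = 49210 m/s.
Δv = v_esc − v_c = 14410 m/s = 14.41 km/s.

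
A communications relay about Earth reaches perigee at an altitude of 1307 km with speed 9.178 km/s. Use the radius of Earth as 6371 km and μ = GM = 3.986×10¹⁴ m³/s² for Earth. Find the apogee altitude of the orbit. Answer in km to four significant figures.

r_p = 6371 + 1307 = 7678.0 km = 7.678×10⁶ m.
Specific energy ε = v²/2 − μ/r = -9.797×10⁶ J/kg, so a = −μ/(2ε) = 2.034×10⁷ m.
The apsides satisfy r_p + r_a = 2a, so the apogee radius is 2a − r_p = 3.301×10⁷ m = 33009 km.
Apogee altitude = 33009 − 6371 = 26638 km.

apogee altitude ≈ 26640 km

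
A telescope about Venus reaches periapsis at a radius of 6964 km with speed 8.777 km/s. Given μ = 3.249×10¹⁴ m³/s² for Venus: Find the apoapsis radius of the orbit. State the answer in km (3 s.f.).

r_p = 6.964×10⁶ m.
Specific energy ε = v²/2 − μ/r = -8.136×10⁶ J/kg, so a = −μ/(2ε) = 1.997×10⁷ m.
The apsides satisfy r_p + r_a = 2a, so the apoapsis radius is 2a − r_p = 3.297×10⁷ m = 32968 km.

apoapsis radius ≈ 33000 km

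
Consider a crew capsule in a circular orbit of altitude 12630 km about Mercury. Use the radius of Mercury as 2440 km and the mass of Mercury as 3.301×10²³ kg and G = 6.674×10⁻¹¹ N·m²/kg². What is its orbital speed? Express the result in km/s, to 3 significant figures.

μ = GM = 6.674×10⁻¹¹ × 3.301×10²³ = 2.203×10¹³ m³/s².
r = 2440 + 12630 = 15070 km = 1.5070×10⁷ m.
For a circular orbit v = √(μ/r) = √(2.203×10¹³ / 1.507×10⁷) = √(1.462×10⁶) = 1209 m/s.
That is 1.209 km/s.

v ≈ 1.21 km/s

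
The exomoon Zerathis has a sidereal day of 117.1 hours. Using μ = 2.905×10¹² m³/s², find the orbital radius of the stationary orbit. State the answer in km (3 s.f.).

T = 117.1 hours = 4.216×10⁵ s.
A synchronous orbit has period T, so by Kepler's third law a = (μT²/4π²)^(1/3).
μT²/4π² = 2.905×10¹² × (4.216×10⁵)² / 39.48 = 1.308×10²² m³.
a = 2.356×10⁷ m = 23560 km.

r_sync ≈ 23600 km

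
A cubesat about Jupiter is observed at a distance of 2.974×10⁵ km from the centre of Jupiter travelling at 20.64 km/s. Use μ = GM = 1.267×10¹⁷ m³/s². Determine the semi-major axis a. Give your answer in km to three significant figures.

r = 2.974×10⁸ m.
Vis-viva rearranged: 1/a = 2/r − v²/μ = 6.725×10⁻⁹ − 3.362×10⁻⁹ = 3.363×10⁻⁹ m⁻¹.
a = 2.974×10⁸ m = 2.9739×10⁵ km.

a ≈ 2.97×10⁵ km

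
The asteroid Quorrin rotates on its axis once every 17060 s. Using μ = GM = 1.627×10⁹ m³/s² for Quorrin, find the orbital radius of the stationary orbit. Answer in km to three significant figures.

r_sync ≈ 229 km

A synchronous orbit has period T, so by Kepler's third law a = (μT²/4π²)^(1/3).
μT²/4π² = 1.627×10⁹ × (1.706×10⁴)² / 39.48 = 1.199×10¹⁶ m³.
a = 2.289×10⁵ m = 228.91 km.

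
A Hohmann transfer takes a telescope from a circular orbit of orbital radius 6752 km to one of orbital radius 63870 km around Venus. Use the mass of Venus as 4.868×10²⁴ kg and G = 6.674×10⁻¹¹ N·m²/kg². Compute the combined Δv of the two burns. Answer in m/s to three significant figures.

μ = GM = 6.674×10⁻¹¹ × 4.868×10²⁴ = 3.249×10¹⁴ m³/s².
r₁ = 6752 km = 6.752×10⁶ m.
r₂ = 63870 km = 6.387×10⁷ m.
Transfer ellipse a_t = (r₁ + r₂)/2 = 3.531×10⁷ m.
At r₁: circular v_c1 = √(μ/r₁) = 6937 m/s; transfer-periapsis v_p = √[μ(2/r₁ − 1/a_t)] = 9329 m/s.
Δv₁ = v_p − v_c1 = 2393 m/s.
At r₂: circular v_c2 = √(μ/r₂) = 2255 m/s; transfer-apoapsis v_a = √[μ(2/r₂ − 1/a_t)] = 986.2 m/s.
Δv₂ = v_c2 − v_a = 1269 m/s.
Total Δv = Δv₁ + Δv₂ = 3662 m/s.

Δv_total ≈ 3660 m/s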